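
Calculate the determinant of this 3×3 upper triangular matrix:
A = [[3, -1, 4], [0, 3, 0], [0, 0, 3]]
27

The determinant of a triangular matrix is the product of its diagonal entries (the off-diagonal entries above the diagonal do not affect it).
det(A) = (3) * (3) * (3) = 27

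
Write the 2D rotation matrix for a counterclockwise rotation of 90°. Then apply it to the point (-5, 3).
R = [[0, -1], [1, 0]]; R·(-5, 3) = (-3, -5)

Rotation matrix formula: R(θ) = [[cos θ, -sin θ], [sin θ, cos θ]]
For θ = 90°:
cos(90°) = 0
sin(90°) = 1
R = [[0, -1], [1, 0]]
Apply to (-5, 3): [0·-5 + (-1)·3, 1·-5 + 0·3] = (-3, -5)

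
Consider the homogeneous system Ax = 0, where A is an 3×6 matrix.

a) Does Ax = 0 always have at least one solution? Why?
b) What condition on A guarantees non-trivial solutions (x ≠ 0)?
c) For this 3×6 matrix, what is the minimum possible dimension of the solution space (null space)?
a) Yes, x = 0 is always a solution. b) When A has linearly dependent columns (rank < n). c) Minimum nullity = 3.

a) x = 0 satisfies A·0 = 0, so the zero vector is always a solution.
b) Non-trivial solutions exist iff the columns of A are linearly dependent, equivalently rank(A) < n (the number of columns).
c) By rank-nullity, rank(A) + nullity(A) = n = 6. Since A has only 3 rows, rank(A) ≤ 3, so nullity(A) ≥ 6 - 3 = 3.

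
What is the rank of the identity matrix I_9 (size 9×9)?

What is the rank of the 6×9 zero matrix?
rank(I_9) = 9, rank(0) = 0

The identity I_9 has 9 columns that are the standard basis vectors e_1, …, e_9. These are linearly independent, so all 9 columns are pivots and rank(I_9) = 9.
The 6×9 zero matrix has every entry zero, so every row is the zero row and there are no pivots; rank(0) = 0.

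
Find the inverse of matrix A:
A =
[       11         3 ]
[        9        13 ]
det(A) = 116
A⁻¹ =
[   13/116    -3/116 ]
[   -9/116    11/116 ]

For a 2×2 matrix A = [[a, b], [c, d]] with det(A) ≠ 0, A⁻¹ = (1/det(A)) * [[d, -b], [-c, a]].
det(A) = (11)*(13) - (3)*(9) = 143 - 27 = 116.
A⁻¹ = (1/116) * [[13, -3], [-9, 11]].
Dividing each entry by 116 and reducing:
A⁻¹ =
[   13/116    -3/116 ]
[   -9/116    11/116 ]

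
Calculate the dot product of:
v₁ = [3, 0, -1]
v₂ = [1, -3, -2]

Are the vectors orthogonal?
5, No

The dot product is the sum of products of corresponding components.
v₁·v₂ = (3)*(1) + (0)*(-3) + (-1)*(-2) = 3 + 0 + 2 = 5.
Two vectors are orthogonal iff their dot product is 0; here the dot product is 5, so the vectors are not orthogonal.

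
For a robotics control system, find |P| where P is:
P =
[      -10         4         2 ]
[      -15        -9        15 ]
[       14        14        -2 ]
det(P) = 2472

Expand along row 0 (cofactor expansion): det(P) = a*(e*i - f*h) - b*(d*i - f*g) + c*(d*h - e*g), where the 3×3 is [[a, b, c], [d, e, f], [g, h, i]].
Minor M_00 = (-9)*(-2) - (15)*(14) = 18 - 210 = -192.
Minor M_01 = (-15)*(-2) - (15)*(14) = 30 - 210 = -180.
Minor M_02 = (-15)*(14) - (-9)*(14) = -210 + 126 = -84.
det(P) = (-10)*(-192) - (4)*(-180) + (2)*(-84) = 1920 + 720 - 168 = 2472.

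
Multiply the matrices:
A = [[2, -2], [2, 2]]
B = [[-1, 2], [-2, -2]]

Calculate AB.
[[2, 8], [-6, 0]]

Each entry (i,j) of AB = sum over k of A[i][k]*B[k][j].
(AB)[0][0] = (2)*(-1) + (-2)*(-2) = 2
(AB)[0][1] = (2)*(2) + (-2)*(-2) = 8
(AB)[1][0] = (2)*(-1) + (2)*(-2) = -6
(AB)[1][1] = (2)*(2) + (2)*(-2) = 0
AB = [[2, 8], [-6, 0]]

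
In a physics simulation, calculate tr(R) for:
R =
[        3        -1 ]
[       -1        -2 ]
tr(R) = 3 - 2 = 1

The trace of a square matrix is the sum of its diagonal entries.
Diagonal entries of R: R[0][0] = 3, R[1][1] = -2.
tr(R) = 3 - 2 = 1.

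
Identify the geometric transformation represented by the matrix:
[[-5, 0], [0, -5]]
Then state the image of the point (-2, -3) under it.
uniform scaling by factor -5; image of (-2, -3) is (10, 15)

This is a diagonal matrix with equal entries -5, so it scales both axes by the same factor -5.
The matrix [[-5, 0], [0, -5]] represents: uniform scaling by factor -5.
Applying it to (-2, -3): [-5·-2 + 0·-3, 0·-2 + -5·-3] = (10, 15).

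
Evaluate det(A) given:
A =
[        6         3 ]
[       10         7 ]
det(A) = 12

For a 2×2 matrix [[a, b], [c, d]], det = a*d - b*c.
det(A) = (6)*(7) - (3)*(10) = 42 - 30 = 12.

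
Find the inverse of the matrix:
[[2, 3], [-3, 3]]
[[1/5, -1/5], [1/5, 2/15]]

For [[a,b],[c,d]], inverse = (1/det)·[[d,-b],[-c,a]]
det = 2·3 - 3·-3 = 15
Inverse = (1/15)·[[3, -3], [3, 2]]
        = [[1/5, -1/5], [1/5, 2/15]]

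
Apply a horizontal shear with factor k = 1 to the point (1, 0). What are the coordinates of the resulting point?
(1, 0)

Shear matrix for horizontal shear with factor k = 1:
[[1, 1], [0, 1]]
Result: (1, 0) → (1, 0)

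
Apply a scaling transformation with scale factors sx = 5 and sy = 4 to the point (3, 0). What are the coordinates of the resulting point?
(15, 0)

Scaling matrix:
[[5, 0], [0, 4]]
Result: (3 × 5, 0 × 4) = (15, 0)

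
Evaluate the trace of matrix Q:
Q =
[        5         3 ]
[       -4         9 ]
tr(Q) = 5 + 9 = 14

The trace of a square matrix is the sum of its diagonal entries.
Diagonal entries of Q: Q[0][0] = 5, Q[1][1] = 9.
tr(Q) = 5 + 9 = 14.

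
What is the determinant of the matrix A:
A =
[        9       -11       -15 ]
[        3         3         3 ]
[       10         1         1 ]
det(A) = 108

Expand along row 0 (cofactor expansion): det(A) = a*(e*i - f*h) - b*(d*i - f*g) + c*(d*h - e*g), where the 3×3 is [[a, b, c], [d, e, f], [g, h, i]].
Minor M_00 = (3)*(1) - (3)*(1) = 3 - 3 = 0.
Minor M_01 = (3)*(1) - (3)*(10) = 3 - 30 = -27.
Minor M_02 = (3)*(1) - (3)*(10) = 3 - 30 = -27.
det(A) = (9)*(0) - (-11)*(-27) + (-15)*(-27) = 0 - 297 + 405 = 108.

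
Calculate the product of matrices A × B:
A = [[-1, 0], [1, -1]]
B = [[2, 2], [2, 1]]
[[-2, -2], [0, 1]]

Matrix multiplication:
C[0][0] = -1×2 + 0×2 = -2
C[0][1] = -1×2 + 0×1 = -2
C[1][0] = 1×2 + -1×2 = 0
C[1][1] = 1×2 + -1×1 = 1
Result: [[-2, -2], [0, 1]]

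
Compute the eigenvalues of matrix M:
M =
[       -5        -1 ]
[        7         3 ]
λ = -4, 2

Solve det(M - λI) = 0. For a 2×2 matrix the characteristic equation is λ² - (trace)λ + det = 0.
trace(M) = a + d = -5 + 3 = -2.
det(M) = a*d - b*c = (-5)*(3) - (-1)*(7) = -15 + 7 = -8.
Characteristic equation: λ² - (-2)λ + (-8) = 0.
Discriminant = (-2)² - 4*(-8) = 4 + 32 = 36.
λ = (-2 ± √36) / 2 = (-2 ± 6) / 2 = -4, 2.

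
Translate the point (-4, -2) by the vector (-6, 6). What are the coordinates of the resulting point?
(-10, 4)

Translation by (-6, 6):
x' = -4 + -6 = -10
y' = -2 + 6 = 4
Homogeneous matrix: [[1, 0, -6], [0, 1, 6], [0, 0, 1]]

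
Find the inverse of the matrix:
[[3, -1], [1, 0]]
[[0, 1], [-1, 3]]

For [[a,b],[c,d]], inverse = (1/det)·[[d,-b],[-c,a]]
det = 3·0 - -1·1 = 1
Inverse = (1/1)·[[0, 1], [-1, 3]]
        = [[0, 1], [-1, 3]]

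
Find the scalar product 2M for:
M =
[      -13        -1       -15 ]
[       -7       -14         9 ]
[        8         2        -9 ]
2M =
[      -26        -2       -30 ]
[      -14       -28        18 ]
[       16         4       -18 ]

Scalar multiplication is elementwise: (2M)[i][j] = 2 * M[i][j].
  (2M)[0][0] = 2 * (-13) = -26
  (2M)[0][1] = 2 * (-1) = -2
  (2M)[0][2] = 2 * (-15) = -30
  (2M)[1][0] = 2 * (-7) = -14
  (2M)[1][1] = 2 * (-14) = -28
  (2M)[1][2] = 2 * (9) = 18
  (2M)[2][0] = 2 * (8) = 16
  (2M)[2][1] = 2 * (2) = 4
  (2M)[2][2] = 2 * (-9) = -18
2M =
[      -26        -2       -30 ]
[      -14       -28        18 ]
[       16         4       -18 ]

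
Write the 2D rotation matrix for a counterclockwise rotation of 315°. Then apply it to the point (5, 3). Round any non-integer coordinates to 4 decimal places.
R = [[√2/2, √2/2], [-√2/2, √2/2]]; R·(5, 3) = (5.6569, -1.4142)

Rotation matrix formula: R(θ) = [[cos θ, -sin θ], [sin θ, cos θ]]
For θ = 315°:
cos(315°) = √2/2
sin(315°) = -√2/2
R = [[√2/2, √2/2], [-√2/2, √2/2]]
Apply to (5, 3): [√2/2·5 + (√2/2)·3, -√2/2·5 + √2/2·3] = (5.6569, -1.4142)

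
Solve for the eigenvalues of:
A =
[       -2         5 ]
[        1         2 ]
λ = -3, 3

Solve det(A - λI) = 0. For a 2×2 matrix the characteristic equation is λ² - (trace)λ + det = 0.
trace(A) = a + d = -2 + 2 = 0.
det(A) = a*d - b*c = (-2)*(2) - (5)*(1) = -4 - 5 = -9.
Characteristic equation: λ² - (0)λ + (-9) = 0.
Discriminant = (0)² - 4*(-9) = 0 + 36 = 36.
λ = (0 ± √36) / 2 = (0 ± 6) / 2 = -3, 3.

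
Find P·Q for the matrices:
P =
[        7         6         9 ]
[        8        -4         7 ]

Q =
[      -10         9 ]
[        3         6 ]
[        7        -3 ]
PQ =
[       11        72 ]
[      -43        27 ]

Matrix multiplication: (PQ)[i][j] = sum over k of P[i][k] * Q[k][j].
  (PQ)[0][0] = (7)*(-10) + (6)*(3) + (9)*(7) = 11
  (PQ)[0][1] = (7)*(9) + (6)*(6) + (9)*(-3) = 72
  (PQ)[1][0] = (8)*(-10) + (-4)*(3) + (7)*(7) = -43
  (PQ)[1][1] = (8)*(9) + (-4)*(6) + (7)*(-3) = 27
PQ =
[       11        72 ]
[      -43        27 ]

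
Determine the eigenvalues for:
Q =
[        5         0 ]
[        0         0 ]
λ = 0, 5

Solve det(Q - λI) = 0. For a 2×2 matrix the characteristic equation is λ² - (trace)λ + det = 0.
trace(Q) = a + d = 5 + 0 = 5.
det(Q) = a*d - b*c = (5)*(0) - (0)*(0) = 0 - 0 = 0.
Characteristic equation: λ² - (5)λ + (0) = 0.
Discriminant = (5)² - 4*(0) = 25 - 0 = 25.
λ = (5 ± √25) / 2 = (5 ± 5) / 2 = 0, 5.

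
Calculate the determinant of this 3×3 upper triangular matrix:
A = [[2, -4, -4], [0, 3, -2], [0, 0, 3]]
18

The determinant of a triangular matrix is the product of its diagonal entries (the off-diagonal entries above the diagonal do not affect it).
det(A) = (2) * (3) * (3) = 18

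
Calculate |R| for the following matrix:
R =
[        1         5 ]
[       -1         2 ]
det(R) = 7

For a 2×2 matrix [[a, b], [c, d]], det = a*d - b*c.
det(R) = (1)*(2) - (5)*(-1) = 2 + 5 = 7.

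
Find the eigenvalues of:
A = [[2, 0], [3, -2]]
λ = -2, 2

Solve det(A - λI) = 0. For a 2×2 matrix this is λ² - (trace)λ + det = 0.
trace(A) = 2 - 2 = 0.
det(A) = (2)*(-2) - (0)*(3) = -4 - 0 = -4.
Characteristic equation: λ² - (0)λ + (-4) = 0.
Discriminant: (0)² - 4*(-4) = 0 + 16 = 16.
Roots: λ = (0 ± √16) / 2 = -2, 2.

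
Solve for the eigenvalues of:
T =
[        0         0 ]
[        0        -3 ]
λ = -3, 0

Solve det(T - λI) = 0. For a 2×2 matrix the characteristic equation is λ² - (trace)λ + det = 0.
trace(T) = a + d = 0 - 3 = -3.
det(T) = a*d - b*c = (0)*(-3) - (0)*(0) = 0 - 0 = 0.
Characteristic equation: λ² - (-3)λ + (0) = 0.
Discriminant = (-3)² - 4*(0) = 9 - 0 = 9.
λ = (-3 ± √9) / 2 = (-3 ± 3) / 2 = -3, 0.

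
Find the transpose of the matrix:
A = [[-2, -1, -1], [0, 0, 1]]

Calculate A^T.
[[-2, 0], [-1, 0], [-1, 1]]

The transpose sends entry (i,j) to (j,i); rows become columns.
Row 0 of A: [-2, -1, -1] -> column 0 of A^T.
Row 1 of A: [0, 0, 1] -> column 1 of A^T.
A^T = [[-2, 0], [-1, 0], [-1, 1]]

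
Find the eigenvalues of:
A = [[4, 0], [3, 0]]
λ = 0, 4

Solve det(A - λI) = 0. For a 2×2 matrix this is λ² - (trace)λ + det = 0.
trace(A) = 4 + 0 = 4.
det(A) = (4)*(0) - (0)*(3) = 0 - 0 = 0.
Characteristic equation: λ² - (4)λ + (0) = 0.
Discriminant: (4)² - 4*(0) = 16 - 0 = 16.
Roots: λ = (4 ± √16) / 2 = 0, 4.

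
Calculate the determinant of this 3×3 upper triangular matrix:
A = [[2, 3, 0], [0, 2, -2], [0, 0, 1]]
4

The determinant of a triangular matrix is the product of its diagonal entries (the off-diagonal entries above the diagonal do not affect it).
det(A) = (2) * (2) * (1) = 4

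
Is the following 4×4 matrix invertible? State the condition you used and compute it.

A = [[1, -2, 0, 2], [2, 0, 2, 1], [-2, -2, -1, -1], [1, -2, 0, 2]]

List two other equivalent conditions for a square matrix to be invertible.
No, not invertible; det(A) = 0 (two rows are equal, so the rows are linearly dependent). Equivalent conditions (failing for this A): rank(A) < 4; Ax = 0 has non-trivial solutions; 0 is an eigenvalue; the columns are linearly dependent.

To check invertibility, compute det(A).
In this matrix, row 0 and the last row are identical, so one row is a scalar multiple of another and the rows are linearly dependent.
A matrix with linearly dependent rows has det = 0 and is not invertible.
Equivalent failed conditions:
- rank(A) < 4.
- Ax = 0 has non-trivial solutions.
- 0 is an eigenvalue.
- The columns are linearly dependent.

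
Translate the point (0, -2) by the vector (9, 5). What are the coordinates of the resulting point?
(9, 3)

Translation by (9, 5):
x' = 0 + 9 = 9
y' = -2 + 5 = 3
Homogeneous matrix: [[1, 0, 9], [0, 1, 5], [0, 0, 1]]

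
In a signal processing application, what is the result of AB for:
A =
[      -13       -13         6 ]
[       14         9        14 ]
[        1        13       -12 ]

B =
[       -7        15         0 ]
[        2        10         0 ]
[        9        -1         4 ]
AB =
[      119      -331        24 ]
[       46       286        56 ]
[      -89       157       -48 ]

Matrix multiplication: (AB)[i][j] = sum over k of A[i][k] * B[k][j].
  (AB)[0][0] = (-13)*(-7) + (-13)*(2) + (6)*(9) = 119
  (AB)[0][1] = (-13)*(15) + (-13)*(10) + (6)*(-1) = -331
  (AB)[0][2] = (-13)*(0) + (-13)*(0) + (6)*(4) = 24
  (AB)[1][0] = (14)*(-7) + (9)*(2) + (14)*(9) = 46
  (AB)[1][1] = (14)*(15) + (9)*(10) + (14)*(-1) = 286
  (AB)[1][2] = (14)*(0) + (9)*(0) + (14)*(4) = 56
  (AB)[2][0] = (1)*(-7) + (13)*(2) + (-12)*(9) = -89
  (AB)[2][1] = (1)*(15) + (13)*(10) + (-12)*(-1) = 157
  (AB)[2][2] = (1)*(0) + (13)*(0) + (-12)*(4) = -48
AB =
[      119      -331        24 ]
[       46       286        56 ]
[      -89       157       -48 ]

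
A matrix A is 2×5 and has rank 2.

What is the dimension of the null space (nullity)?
3

The rank-nullity theorem for an m×n matrix states:
rank(A) + nullity(A) = n (the number of columns).
Here n = 5 and rank(A) = 2, so nullity(A) = 5 - 2 = 3.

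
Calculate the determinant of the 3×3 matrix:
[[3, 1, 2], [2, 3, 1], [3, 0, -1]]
-22

Expansion along first row:
det = 3·det([[3,1],[0,-1]]) - 1·det([[2,1],[3,-1]]) + 2·det([[2,3],[3,0]])
    = 3·(3·-1 - 1·0) - 1·(2·-1 - 1·3) + 2·(2·0 - 3·3)
    = 3·-3 - 1·-5 + 2·-9
    = -9 + 5 + -18 = -22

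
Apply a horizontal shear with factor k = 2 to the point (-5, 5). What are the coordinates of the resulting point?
(5, 5)

Shear matrix for horizontal shear with factor k = 2:
[[1, 2], [0, 1]]
Result: (-5, 5) → (5, 5)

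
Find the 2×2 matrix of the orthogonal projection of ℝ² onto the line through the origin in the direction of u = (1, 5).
[[1/26, 5/26], [5/26, 25/26]]

The orthogonal projection onto the line spanned by a nonzero vector u = (a, b) has matrix P = (u uᵀ) / (uᵀ u) = (1/(a² + b²)) · [[a², ab], [ab, b²]].
Here u = (1, 5), so a² + b² = 1 + 25 = 26.
P = (1/26) · [[1, 5], [5, 25]] = [[1/26, 5/26], [5/26, 25/26]].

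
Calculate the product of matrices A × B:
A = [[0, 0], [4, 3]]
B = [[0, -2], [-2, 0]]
[[0, 0], [-6, -8]]

Matrix multiplication:
C[0][0] = 0×0 + 0×-2 = 0
C[0][1] = 0×-2 + 0×0 = 0
C[1][0] = 4×0 + 3×-2 = -6
C[1][1] = 4×-2 + 3×0 = -8
Result: [[0, 0], [-6, -8]]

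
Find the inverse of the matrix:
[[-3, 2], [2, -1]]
[[1, 2], [2, 3]]

For [[a,b],[c,d]], inverse = (1/det)·[[d,-b],[-c,a]]
det = -3·-1 - 2·2 = -1
Inverse = (1/-1)·[[-1, -2], [-2, -3]]
        = [[1, 2], [2, 3]]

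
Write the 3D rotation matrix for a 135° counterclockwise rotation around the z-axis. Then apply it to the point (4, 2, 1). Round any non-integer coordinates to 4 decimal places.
R = [[-√2/2, -√2/2, 0], [√2/2, -√2/2, 0], [0, 0, 1]]; R·(4, 2, 1) = (-4.2426, 1.4142, 1.0000)

Rotation matrix for 135° around z-axis:
cos(135°) = -√2/2, sin(135°) = √2/2
R = [[-√2/2, -√2/2, 0], [√2/2, -√2/2, 0], [0, 0, 1]]
Apply to (4, 2, 1): R·[4, 2, 1]ᵀ = (-4.2426, 1.4142, 1.0000)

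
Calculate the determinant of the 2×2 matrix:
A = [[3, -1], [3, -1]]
0

For A = [[a, b], [c, d]], det(A) = a*d - b*c.
det(A) = (3)*(-1) - (-1)*(3) = -3 - -3 = 0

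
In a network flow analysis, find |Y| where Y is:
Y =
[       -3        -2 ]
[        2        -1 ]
det(Y) = 7

For a 2×2 matrix [[a, b], [c, d]], det = a*d - b*c.
det(Y) = (-3)*(-1) - (-2)*(2) = 3 + 4 = 7.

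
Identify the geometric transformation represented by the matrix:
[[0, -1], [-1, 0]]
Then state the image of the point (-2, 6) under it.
reflection across the line y = -x; image of (-2, 6) is (-6, 2)

This is a symmetric orthogonal matrix with determinant -1, which characterizes a reflection in ℝ².
The matrix [[0, -1], [-1, 0]] represents: reflection across the line y = -x.
Applying it to (-2, 6): [0·-2 + -1·6, -1·-2 + 0·6] = (-6, 2).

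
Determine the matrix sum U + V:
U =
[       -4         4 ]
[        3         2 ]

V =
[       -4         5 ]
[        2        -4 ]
U + V =
[       -8         9 ]
[        5        -2 ]

Matrix addition is elementwise: (U+V)[i][j] = U[i][j] + V[i][j].
  (U+V)[0][0] = (-4) + (-4) = -8
  (U+V)[0][1] = (4) + (5) = 9
  (U+V)[1][0] = (3) + (2) = 5
  (U+V)[1][1] = (2) + (-4) = -2
U + V =
[       -8         9 ]
[        5        -2 ]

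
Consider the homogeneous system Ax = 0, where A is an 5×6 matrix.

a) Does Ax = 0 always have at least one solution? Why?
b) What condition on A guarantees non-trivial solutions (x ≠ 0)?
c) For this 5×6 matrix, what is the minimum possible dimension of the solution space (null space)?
a) Yes, x = 0 is always a solution. b) When A has linearly dependent columns (rank < n). c) Minimum nullity = 1.

a) x = 0 satisfies A·0 = 0, so the zero vector is always a solution.
b) Non-trivial solutions exist iff the columns of A are linearly dependent, equivalently rank(A) < n (the number of columns).
c) By rank-nullity, rank(A) + nullity(A) = n = 6. Since A has only 5 rows, rank(A) ≤ 5, so nullity(A) ≥ 6 - 5 = 1.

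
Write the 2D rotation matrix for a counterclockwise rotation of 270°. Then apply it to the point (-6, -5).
R = [[0, 1], [-1, 0]]; R·(-6, -5) = (-5, 6)

Rotation matrix formula: R(θ) = [[cos θ, -sin θ], [sin θ, cos θ]]
For θ = 270°:
cos(270°) = 0
sin(270°) = -1
R = [[0, 1], [-1, 0]]
Apply to (-6, -5): [0·-6 + (1)·-5, -1·-6 + 0·-5] = (-5, 6)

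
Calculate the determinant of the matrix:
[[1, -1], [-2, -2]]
-4

For a 2×2 matrix [[a, b], [c, d]], det = ad - bc
det = (1)(-2) - (-1)(-2) = -2 - 2 = -4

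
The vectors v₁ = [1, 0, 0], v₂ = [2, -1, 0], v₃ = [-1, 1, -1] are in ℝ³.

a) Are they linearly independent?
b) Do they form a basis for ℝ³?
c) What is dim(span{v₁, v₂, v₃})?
Yes independent, yes basis, dim = 3

Stack v₁, v₂, v₃ as rows of a 3×3 matrix.
[[1, 0, 0]; [2, -1, 0]; [-1, 1, -1]] is already lower triangular with nonzero diagonal entries (1, -1, -1), so its determinant is the product of the diagonal entries, det = (1)·(-1)·(-1) = 1 ≠ 0, and the rows are linearly independent.
Three linearly independent vectors in ℝ³ form a basis for ℝ³, so dim(span{v₁,v₂,v₃}) = 3.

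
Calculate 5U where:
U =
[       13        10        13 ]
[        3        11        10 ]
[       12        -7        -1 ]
5U =
[       65        50        65 ]
[       15        55        50 ]
[       60       -35        -5 ]

Scalar multiplication is elementwise: (5U)[i][j] = 5 * U[i][j].
  (5U)[0][0] = 5 * (13) = 65
  (5U)[0][1] = 5 * (10) = 50
  (5U)[0][2] = 5 * (13) = 65
  (5U)[1][0] = 5 * (3) = 15
  (5U)[1][1] = 5 * (11) = 55
  (5U)[1][2] = 5 * (10) = 50
  (5U)[2][0] = 5 * (12) = 60
  (5U)[2][1] = 5 * (-7) = -35
  (5U)[2][2] = 5 * (-1) = -5
5U =
[       65        50        65 ]
[       15        55        50 ]
[       60       -35        -5 ]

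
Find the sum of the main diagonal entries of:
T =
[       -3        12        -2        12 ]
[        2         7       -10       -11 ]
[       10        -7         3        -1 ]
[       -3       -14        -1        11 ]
tr(T) = -3 + 7 + 3 + 11 = 18

The trace of a square matrix is the sum of its diagonal entries.
Diagonal entries of T: T[0][0] = -3, T[1][1] = 7, T[2][2] = 3, T[3][3] = 11.
tr(T) = -3 + 7 + 3 + 11 = 18.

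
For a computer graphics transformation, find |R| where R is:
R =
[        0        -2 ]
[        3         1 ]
det(R) = 6

For a 2×2 matrix [[a, b], [c, d]], det = a*d - b*c.
det(R) = (0)*(1) - (-2)*(3) = 0 + 6 = 6.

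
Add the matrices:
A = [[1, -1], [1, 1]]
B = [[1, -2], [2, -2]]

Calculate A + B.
[[2, -3], [3, -1]]

Add corresponding elements:
(1)+(1)=2
(-1)+(-2)=-3
(1)+(2)=3
(1)+(-2)=-1
A + B = [[2, -3], [3, -1]]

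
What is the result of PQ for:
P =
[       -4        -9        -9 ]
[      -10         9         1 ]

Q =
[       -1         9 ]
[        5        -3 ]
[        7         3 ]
PQ =
[     -104       -36 ]
[       62      -114 ]

Matrix multiplication: (PQ)[i][j] = sum over k of P[i][k] * Q[k][j].
  (PQ)[0][0] = (-4)*(-1) + (-9)*(5) + (-9)*(7) = -104
  (PQ)[0][1] = (-4)*(9) + (-9)*(-3) + (-9)*(3) = -36
  (PQ)[1][0] = (-10)*(-1) + (9)*(5) + (1)*(7) = 62
  (PQ)[1][1] = (-10)*(9) + (9)*(-3) + (1)*(3) = -114
PQ =
[     -104       -36 ]
[       62      -114 ]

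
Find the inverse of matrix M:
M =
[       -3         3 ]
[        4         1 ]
det(M) = -15
M⁻¹ =
[    -1/15       1/5 ]
[     4/15       1/5 ]

For a 2×2 matrix M = [[a, b], [c, d]] with det(M) ≠ 0, M⁻¹ = (1/det(M)) * [[d, -b], [-c, a]].
det(M) = (-3)*(1) - (3)*(4) = -3 - 12 = -15.
M⁻¹ = (1/-15) * [[1, -3], [-4, -3]].
Dividing each entry by -15 and reducing:
M⁻¹ =
[    -1/15       1/5 ]
[     4/15       1/5 ]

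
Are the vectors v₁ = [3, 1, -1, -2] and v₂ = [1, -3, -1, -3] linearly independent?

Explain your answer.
Yes, linearly independent

Two vectors are linearly dependent iff one is a scalar multiple of the other.
No single scalar k satisfies v₂ = k·v₁ (the ratios of corresponding entries disagree), so v₁ and v₂ are linearly independent.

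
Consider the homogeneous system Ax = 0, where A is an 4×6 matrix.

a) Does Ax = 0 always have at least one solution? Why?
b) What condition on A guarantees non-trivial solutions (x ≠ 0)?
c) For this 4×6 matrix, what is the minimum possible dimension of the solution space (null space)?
a) Yes, x = 0 is always a solution. b) When A has linearly dependent columns (rank < n). c) Minimum nullity = 2.

a) x = 0 satisfies A·0 = 0, so the zero vector is always a solution.
b) Non-trivial solutions exist iff the columns of A are linearly dependent, equivalently rank(A) < n (the number of columns).
c) By rank-nullity, rank(A) + nullity(A) = n = 6. Since A has only 4 rows, rank(A) ≤ 4, so nullity(A) ≥ 6 - 4 = 2.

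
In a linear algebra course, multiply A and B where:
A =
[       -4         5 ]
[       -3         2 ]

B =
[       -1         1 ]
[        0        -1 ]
AB =
[        4        -9 ]
[        3        -5 ]

Matrix multiplication: (AB)[i][j] = sum over k of A[i][k] * B[k][j].
  (AB)[0][0] = (-4)*(-1) + (5)*(0) = 4
  (AB)[0][1] = (-4)*(1) + (5)*(-1) = -9
  (AB)[1][0] = (-3)*(-1) + (2)*(0) = 3
  (AB)[1][1] = (-3)*(1) + (2)*(-1) = -5
AB =
[        4        -9 ]
[        3        -5 ]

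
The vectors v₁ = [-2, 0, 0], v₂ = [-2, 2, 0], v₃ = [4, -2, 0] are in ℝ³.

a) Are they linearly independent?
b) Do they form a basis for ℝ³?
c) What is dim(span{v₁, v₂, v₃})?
Not independent, not a basis, dim(span) = 2

Check whether v₃ can be written as a linear combination of v₁ and v₂.
v₃ = (-1)·v₁ + (-1)·v₂ = [4, -2, 0], so the three vectors are linearly dependent.
Thus they do not form a basis for ℝ³, and dim(span{v₁, v₂, v₃}) = 2 (spanned by v₁ and v₂).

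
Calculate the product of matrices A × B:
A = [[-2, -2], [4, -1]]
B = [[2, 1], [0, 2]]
[[-4, -6], [8, 2]]

Matrix multiplication:
C[0][0] = -2×2 + -2×0 = -4
C[0][1] = -2×1 + -2×2 = -6
C[1][0] = 4×2 + -1×0 = 8
C[1][1] = 4×1 + -1×2 = 2
Result: [[-4, -6], [8, 2]]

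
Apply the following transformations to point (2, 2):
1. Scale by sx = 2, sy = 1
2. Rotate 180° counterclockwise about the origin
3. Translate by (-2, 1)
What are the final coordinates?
(-6, -1)

Step 1: Scale → (4, 2)
Step 2: Rotate 180° → (-4, -2)
Step 3: Translate → (-6, -1)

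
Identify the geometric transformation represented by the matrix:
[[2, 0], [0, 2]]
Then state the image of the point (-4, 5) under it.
uniform scaling by factor 2; image of (-4, 5) is (-8, 10)

This is a diagonal matrix with equal entries 2, so it scales both axes by the same factor 2.
The matrix [[2, 0], [0, 2]] represents: uniform scaling by factor 2.
Applying it to (-4, 5): [2·-4 + 0·5, 0·-4 + 2·5] = (-8, 10).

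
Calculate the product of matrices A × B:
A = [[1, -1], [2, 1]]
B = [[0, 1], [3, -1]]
[[-3, 2], [3, 1]]

Matrix multiplication:
C[0][0] = 1×0 + -1×3 = -3
C[0][1] = 1×1 + -1×-1 = 2
C[1][0] = 2×0 + 1×3 = 3
C[1][1] = 2×1 + 1×-1 = 1
Result: [[-3, 2], [3, 1]]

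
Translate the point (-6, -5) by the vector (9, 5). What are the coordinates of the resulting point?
(3, 0)

Translation by (9, 5):
x' = -6 + 9 = 3
y' = -5 + 5 = 0
Homogeneous matrix: [[1, 0, 9], [0, 1, 5], [0, 0, 1]]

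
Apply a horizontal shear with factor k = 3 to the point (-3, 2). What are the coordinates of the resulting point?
(3, 2)

Shear matrix for horizontal shear with factor k = 3:
[[1, 3], [0, 1]]
Result: (-3, 2) → (3, 2)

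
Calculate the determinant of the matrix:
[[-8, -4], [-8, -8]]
32

For a 2×2 matrix [[a, b], [c, d]], det = ad - bc
det = (-8)(-8) - (-4)(-8) = 64 - 32 = 32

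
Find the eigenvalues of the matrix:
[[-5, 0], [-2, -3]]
λ = -5 and λ = -3

Characteristic equation: det(A - λI) = 0
λ² - (trace)λ + (det) = 0
λ² - (-8)λ + (15) = 0
λ² + 8λ + 15 = 0
Solving: λ = -5, -3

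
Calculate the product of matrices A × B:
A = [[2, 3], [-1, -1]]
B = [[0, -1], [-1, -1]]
[[-3, -5], [1, 2]]

Matrix multiplication:
C[0][0] = 2×0 + 3×-1 = -3
C[0][1] = 2×-1 + 3×-1 = -5
C[1][0] = -1×0 + -1×-1 = 1
C[1][1] = -1×-1 + -1×-1 = 2
Result: [[-3, -5], [1, 2]]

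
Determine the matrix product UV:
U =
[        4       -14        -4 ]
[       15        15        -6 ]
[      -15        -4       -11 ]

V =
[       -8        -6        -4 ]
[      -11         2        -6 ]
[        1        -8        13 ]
UV =
[      118       -20        16 ]
[     -291       -12      -228 ]
[      153       170       -59 ]

Matrix multiplication: (UV)[i][j] = sum over k of U[i][k] * V[k][j].
  (UV)[0][0] = (4)*(-8) + (-14)*(-11) + (-4)*(1) = 118
  (UV)[0][1] = (4)*(-6) + (-14)*(2) + (-4)*(-8) = -20
  (UV)[0][2] = (4)*(-4) + (-14)*(-6) + (-4)*(13) = 16
  (UV)[1][0] = (15)*(-8) + (15)*(-11) + (-6)*(1) = -291
  (UV)[1][1] = (15)*(-6) + (15)*(2) + (-6)*(-8) = -12
  (UV)[1][2] = (15)*(-4) + (15)*(-6) + (-6)*(13) = -228
  (UV)[2][0] = (-15)*(-8) + (-4)*(-11) + (-11)*(1) = 153
  (UV)[2][1] = (-15)*(-6) + (-4)*(2) + (-11)*(-8) = 170
  (UV)[2][2] = (-15)*(-4) + (-4)*(-6) + (-11)*(13) = -59
UV =
[      118       -20        16 ]
[     -291       -12      -228 ]
[      153       170       -59 ]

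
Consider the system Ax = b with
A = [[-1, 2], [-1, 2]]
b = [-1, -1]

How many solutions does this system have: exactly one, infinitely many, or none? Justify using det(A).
Infinitely many solutions

det(A) = (-1)*(2) - (2)*(-1) = 0, so A is singular (column 2 is -2 times column 1).
b = [-1, -1] = 1 * column 1 of A, so b lies in the column space of A.
A singular matrix whose right-hand side is in its column space gives a 1-parameter family of solutions — infinitely many.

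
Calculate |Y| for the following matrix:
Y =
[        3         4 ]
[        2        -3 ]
det(Y) = -17

For a 2×2 matrix [[a, b], [c, d]], det = a*d - b*c.
det(Y) = (3)*(-3) - (4)*(2) = -9 - 8 = -17.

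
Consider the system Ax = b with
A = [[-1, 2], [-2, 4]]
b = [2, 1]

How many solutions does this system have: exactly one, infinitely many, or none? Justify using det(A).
No solution

det(A) = (-1)*(4) - (2)*(-2) = 0, so A is singular.
The column space of A is span(column 1) = span([-1, -2]).
b = [2, 1] is not a scalar multiple of column 1, so b ∉ column space and the system is inconsistent — no solution.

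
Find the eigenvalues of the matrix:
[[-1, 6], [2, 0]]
λ = -4 and λ = 3

Characteristic equation: det(A - λI) = 0
λ² - (trace)λ + (det) = 0
λ² - (-1)λ + (-12) = 0
λ² + 1λ - 12 = 0
Solving: λ = -4, 3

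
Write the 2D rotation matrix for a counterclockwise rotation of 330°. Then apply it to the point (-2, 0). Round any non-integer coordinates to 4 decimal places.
R = [[√3/2, 1/2], [-1/2, √3/2]]; R·(-2, 0) = (-1.7321, 1.0000)

Rotation matrix formula: R(θ) = [[cos θ, -sin θ], [sin θ, cos θ]]
For θ = 330°:
cos(330°) = √3/2
sin(330°) = -1/2
R = [[√3/2, 1/2], [-1/2, √3/2]]
Apply to (-2, 0): [√3/2·-2 + (1/2)·0, -1/2·-2 + √3/2·0] = (-1.7321, 1.0000)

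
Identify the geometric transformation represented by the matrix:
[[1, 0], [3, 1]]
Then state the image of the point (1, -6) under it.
vertical shear with factor 3; image of (1, -6) is (1, -3)

The matrix [[1, 0], [k, 1]] sends (x, y) to (x, 3x + y), leaving the x-coordinate fixed: a vertical shear.
The matrix [[1, 0], [3, 1]] represents: vertical shear with factor 3.
Applying it to (1, -6): [1·1 + 0·-6, 3·1 + 1·-6] = (1, -3).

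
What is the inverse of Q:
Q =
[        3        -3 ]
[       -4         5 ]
det(Q) = 3
Q⁻¹ =
[      5/3         1 ]
[      4/3         1 ]

For a 2×2 matrix Q = [[a, b], [c, d]] with det(Q) ≠ 0, Q⁻¹ = (1/det(Q)) * [[d, -b], [-c, a]].
det(Q) = (3)*(5) - (-3)*(-4) = 15 - 12 = 3.
Q⁻¹ = (1/3) * [[5, 3], [4, 3]].
Dividing each entry by 3 and reducing:
Q⁻¹ =
[      5/3         1 ]
[      4/3         1 ]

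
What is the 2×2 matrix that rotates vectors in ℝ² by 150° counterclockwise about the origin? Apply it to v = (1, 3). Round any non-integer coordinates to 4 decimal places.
R = [[-√3/2, -1/2], [1/2, -√3/2]]; R·v = (-2.3660, -2.0981)

A counterclockwise rotation by angle θ in ℝ² has matrix R(θ) = [[cos θ, -sin θ], [sin θ, cos θ]].
For θ = 150°: cos θ = -√3/2, sin θ = 1/2.
R(150°) = [[-√3/2, -1/2], [1/2, -√3/2]].
R·v = [-√3/2·1 + (-1/2)·3, 1/2·1 + -√3/2·3] = (-2.3660, -2.0981).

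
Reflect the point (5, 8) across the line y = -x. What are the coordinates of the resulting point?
(-8, -5)

Reflection across line y = -x: (5, 8) → (-8, -5)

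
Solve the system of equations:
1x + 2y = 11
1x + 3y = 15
x = 3, y = 4

Use elimination (row reduction):
Equation 1: 1x + 2y = 11.
Equation 2: 1x + 3y = 15.
Multiply Eq1 by 1 and Eq2 by 1: 1x + 2y = 11;  1x + 3y = 15.
Subtract: (1)y = 4, so y = 4.
Back-substitute into Eq1: 1x + 2*(4) = 11, so x = 3.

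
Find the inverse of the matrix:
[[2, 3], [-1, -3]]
[[1, 1], [-1/3, -2/3]]

For [[a,b],[c,d]], inverse = (1/det)·[[d,-b],[-c,a]]
det = 2·-3 - 3·-1 = -3
Inverse = (1/-3)·[[-3, -3], [1, 2]]
        = [[1, 1], [-1/3, -2/3]]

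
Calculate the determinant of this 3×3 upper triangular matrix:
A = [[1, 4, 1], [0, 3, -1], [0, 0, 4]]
12

The determinant of a triangular matrix is the product of its diagonal entries (the off-diagonal entries above the diagonal do not affect it).
det(A) = (1) * (3) * (4) = 12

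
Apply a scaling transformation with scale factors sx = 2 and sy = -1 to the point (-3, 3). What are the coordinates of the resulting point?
(-6, -3)

Scaling matrix:
[[2, 0], [0, -1]]
Result: (-3 × 2, 3 × -1) = (-6, -3)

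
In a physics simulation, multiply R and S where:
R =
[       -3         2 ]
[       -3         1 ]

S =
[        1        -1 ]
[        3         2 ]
RS =
[        3         7 ]
[        0         5 ]

Matrix multiplication: (RS)[i][j] = sum over k of R[i][k] * S[k][j].
  (RS)[0][0] = (-3)*(1) + (2)*(3) = 3
  (RS)[0][1] = (-3)*(-1) + (2)*(2) = 7
  (RS)[1][0] = (-3)*(1) + (1)*(3) = 0
  (RS)[1][1] = (-3)*(-1) + (1)*(2) = 5
RS =
[        3         7 ]
[        0         5 ]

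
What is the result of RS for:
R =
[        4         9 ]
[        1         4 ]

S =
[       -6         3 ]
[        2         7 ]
RS =
[       -6        75 ]
[        2        31 ]

Matrix multiplication: (RS)[i][j] = sum over k of R[i][k] * S[k][j].
  (RS)[0][0] = (4)*(-6) + (9)*(2) = -6
  (RS)[0][1] = (4)*(3) + (9)*(7) = 75
  (RS)[1][0] = (1)*(-6) + (4)*(2) = 2
  (RS)[1][1] = (1)*(3) + (4)*(7) = 31
RS =
[       -6        75 ]
[        2        31 ]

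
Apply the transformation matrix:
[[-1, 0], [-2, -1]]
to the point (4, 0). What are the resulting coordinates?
(-4, -8)

Matrix multiplication:
[[-1, 0], [-2, -1]] × [4, 0]ᵀ
= [-1×4 + 0×0, -2×4 + -1×0]ᵀ
= [-4.0000, -8.0000]ᵀ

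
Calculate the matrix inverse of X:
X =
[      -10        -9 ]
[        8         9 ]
det(X) = -18
X⁻¹ =
[     -1/2      -1/2 ]
[      4/9       5/9 ]

For a 2×2 matrix X = [[a, b], [c, d]] with det(X) ≠ 0, X⁻¹ = (1/det(X)) * [[d, -b], [-c, a]].
det(X) = (-10)*(9) - (-9)*(8) = -90 + 72 = -18.
X⁻¹ = (1/-18) * [[9, 9], [-8, -10]].
Dividing each entry by -18 and reducing:
X⁻¹ =
[     -1/2      -1/2 ]
[      4/9       5/9 ]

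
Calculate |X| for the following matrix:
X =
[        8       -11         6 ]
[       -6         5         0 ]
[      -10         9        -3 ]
det(X) = 54

Expand along row 0 (cofactor expansion): det(X) = a*(e*i - f*h) - b*(d*i - f*g) + c*(d*h - e*g), where the 3×3 is [[a, b, c], [d, e, f], [g, h, i]].
Minor M_00 = (5)*(-3) - (0)*(9) = -15 - 0 = -15.
Minor M_01 = (-6)*(-3) - (0)*(-10) = 18 - 0 = 18.
Minor M_02 = (-6)*(9) - (5)*(-10) = -54 + 50 = -4.
det(X) = (8)*(-15) - (-11)*(18) + (6)*(-4) = -120 + 198 - 24 = 54.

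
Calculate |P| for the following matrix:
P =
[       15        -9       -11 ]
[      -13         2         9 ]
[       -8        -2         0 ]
det(P) = 456

Expand along row 0 (cofactor expansion): det(P) = a*(e*i - f*h) - b*(d*i - f*g) + c*(d*h - e*g), where the 3×3 is [[a, b, c], [d, e, f], [g, h, i]].
Minor M_00 = (2)*(0) - (9)*(-2) = 0 + 18 = 18.
Minor M_01 = (-13)*(0) - (9)*(-8) = 0 + 72 = 72.
Minor M_02 = (-13)*(-2) - (2)*(-8) = 26 + 16 = 42.
det(P) = (15)*(18) - (-9)*(72) + (-11)*(42) = 270 + 648 - 462 = 456.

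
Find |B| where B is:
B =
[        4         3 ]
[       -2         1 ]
det(B) = 10

For a 2×2 matrix [[a, b], [c, d]], det = a*d - b*c.
det(B) = (4)*(1) - (3)*(-2) = 4 + 6 = 10.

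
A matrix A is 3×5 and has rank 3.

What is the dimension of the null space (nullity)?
2

The rank-nullity theorem for an m×n matrix states:
rank(A) + nullity(A) = n (the number of columns).
Here n = 5 and rank(A) = 3, so nullity(A) = 5 - 3 = 2.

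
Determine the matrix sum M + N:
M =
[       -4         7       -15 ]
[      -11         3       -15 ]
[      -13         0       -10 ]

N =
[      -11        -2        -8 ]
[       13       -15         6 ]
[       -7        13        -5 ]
M + N =
[      -15         5       -23 ]
[        2       -12        -9 ]
[      -20        13       -15 ]

Matrix addition is elementwise: (M+N)[i][j] = M[i][j] + N[i][j].
  (M+N)[0][0] = (-4) + (-11) = -15
  (M+N)[0][1] = (7) + (-2) = 5
  (M+N)[0][2] = (-15) + (-8) = -23
  (M+N)[1][0] = (-11) + (13) = 2
  (M+N)[1][1] = (3) + (-15) = -12
  (M+N)[1][2] = (-15) + (6) = -9
  (M+N)[2][0] = (-13) + (-7) = -20
  (M+N)[2][1] = (0) + (13) = 13
  (M+N)[2][2] = (-10) + (-5) = -15
M + N =
[      -15         5       -23 ]
[        2       -12        -9 ]
[      -20        13       -15 ]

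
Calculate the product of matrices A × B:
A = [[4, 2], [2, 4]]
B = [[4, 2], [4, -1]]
[[24, 6], [24, 0]]

Matrix multiplication:
C[0][0] = 4×4 + 2×4 = 24
C[0][1] = 4×2 + 2×-1 = 6
C[1][0] = 2×4 + 4×4 = 24
C[1][1] = 2×2 + 4×-1 = 0
Result: [[24, 6], [24, 0]]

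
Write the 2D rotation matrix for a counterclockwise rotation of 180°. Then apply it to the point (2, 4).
R = [[-1, 0], [0, -1]]; R·(2, 4) = (-2, -4)

Rotation matrix formula: R(θ) = [[cos θ, -sin θ], [sin θ, cos θ]]
For θ = 180°:
cos(180°) = -1
sin(180°) = 0
R = [[-1, 0], [0, -1]]
Apply to (2, 4): [-1·2 + (0)·4, 0·2 + -1·4] = (-2, -4)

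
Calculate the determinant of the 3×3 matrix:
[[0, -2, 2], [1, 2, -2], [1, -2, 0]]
-4

Expansion along first row:
det = 0·det([[2,-2],[-2,0]]) - -2·det([[1,-2],[1,0]]) + 2·det([[1,2],[1,-2]])
    = 0·(2·0 - -2·-2) - -2·(1·0 - -2·1) + 2·(1·-2 - 2·1)
    = 0·-4 - -2·2 + 2·-4
    = 0 + 4 + -8 = -4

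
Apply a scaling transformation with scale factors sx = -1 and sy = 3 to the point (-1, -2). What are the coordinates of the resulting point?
(1, -6)

Scaling matrix:
[[-1, 0], [0, 3]]
Result: (-1 × -1, -2 × 3) = (1, -6)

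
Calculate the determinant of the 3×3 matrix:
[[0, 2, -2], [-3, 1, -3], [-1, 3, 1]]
28

Expansion along first row:
det = 0·det([[1,-3],[3,1]]) - 2·det([[-3,-3],[-1,1]]) + -2·det([[-3,1],[-1,3]])
    = 0·(1·1 - -3·3) - 2·(-3·1 - -3·-1) + -2·(-3·3 - 1·-1)
    = 0·10 - 2·-6 + -2·-8
    = 0 + 12 + 16 = 28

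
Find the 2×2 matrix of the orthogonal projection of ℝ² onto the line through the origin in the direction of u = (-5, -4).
[[25/41, 20/41], [20/41, 16/41]]

The orthogonal projection onto the line spanned by a nonzero vector u = (a, b) has matrix P = (u uᵀ) / (uᵀ u) = (1/(a² + b²)) · [[a², ab], [ab, b²]].
Here u = (-5, -4), so a² + b² = 25 + 16 = 41.
P = (1/41) · [[25, 20], [20, 16]] = [[25/41, 20/41], [20/41, 16/41]].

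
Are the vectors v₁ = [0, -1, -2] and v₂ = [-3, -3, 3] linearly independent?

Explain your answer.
Yes, linearly independent

Two vectors are linearly dependent iff one is a scalar multiple of the other.
No single scalar k satisfies v₂ = k·v₁ (the ratios of corresponding entries disagree), so v₁ and v₂ are linearly independent.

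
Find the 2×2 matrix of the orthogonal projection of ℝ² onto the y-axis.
[[0, 0], [0, 1]]

The orthogonal projection onto the line spanned by a nonzero vector u = (a, b) has matrix P = (u uᵀ) / (uᵀ u) = (1/(a² + b²)) · [[a², ab], [ab, b²]].
Here u = (0, 1), so a² + b² = 0 + 1 = 1.
P = (1/1) · [[0, 0], [0, 1]] = [[0, 0], [0, 1]].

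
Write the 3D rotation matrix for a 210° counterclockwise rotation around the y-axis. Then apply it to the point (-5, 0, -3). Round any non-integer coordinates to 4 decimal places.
R = [[-√3/2, 0, -1/2], [0, 1, 0], [1/2, 0, -√3/2]]; R·(-5, 0, -3) = (5.8301, 0.0000, 0.0981)

Rotation matrix for 210° around y-axis:
cos(210°) = -√3/2, sin(210°) = -1/2
R = [[-√3/2, 0, -1/2], [0, 1, 0], [1/2, 0, -√3/2]]
Apply to (-5, 0, -3): R·[-5, 0, -3]ᵀ = (5.8301, 0.0000, 0.0981)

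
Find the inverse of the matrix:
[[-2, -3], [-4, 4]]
[[-1/5, -3/20], [-1/5, 1/10]]

For [[a,b],[c,d]], inverse = (1/det)·[[d,-b],[-c,a]]
det = -2·4 - -3·-4 = -20
Inverse = (1/-20)·[[4, 3], [4, -2]]
        = [[-1/5, -3/20], [-1/5, 1/10]]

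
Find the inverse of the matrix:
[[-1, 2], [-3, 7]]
[[-7, 2], [-3, 1]]

For [[a,b],[c,d]], inverse = (1/det)·[[d,-b],[-c,a]]
det = -1·7 - 2·-3 = -1
Inverse = (1/-1)·[[7, -2], [3, -1]]
        = [[-7, 2], [-3, 1]]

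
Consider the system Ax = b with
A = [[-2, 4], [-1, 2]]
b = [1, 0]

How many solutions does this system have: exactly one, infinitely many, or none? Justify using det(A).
No solution

det(A) = (-2)*(2) - (4)*(-1) = 0, so A is singular.
The column space of A is span(column 1) = span([-2, -1]).
b = [1, 0] is not a scalar multiple of column 1, so b ∉ column space and the system is inconsistent — no solution.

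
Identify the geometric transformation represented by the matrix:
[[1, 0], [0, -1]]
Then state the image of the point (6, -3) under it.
reflection across the x-axis; image of (6, -3) is (6, 3)

This is a symmetric orthogonal matrix with determinant -1, which characterizes a reflection in ℝ².
The matrix [[1, 0], [0, -1]] represents: reflection across the x-axis.
Applying it to (6, -3): [1·6 + 0·-3, 0·6 + -1·-3] = (6, 3).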